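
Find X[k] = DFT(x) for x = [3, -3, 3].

X[k] = Σ(n=0 to 2) x[n] · ω_3^(nk)
where ω_3 = e^(-2πi/3)

Computing each X[k]:
X[0] = 3
X[1] = 3.0000+5.1962i
X[2] = 3.0000-5.1962i

X = [3, 3.0000+5.1962i, 3.0000-5.1962i]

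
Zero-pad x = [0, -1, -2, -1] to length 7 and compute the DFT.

Original 4-point DFT: [-4, 2, 0, 2]
Zero-padded 7-point DFT provides frequency interpolation.

DFT_7([x, 0, ...]) = [-4, 0.7225+3.1656i, 1.4010-0.6747i, -0.1235-0.1549i, -0.1235+0.1549i, 1.4010+0.6747i, 0.7225-3.1656i]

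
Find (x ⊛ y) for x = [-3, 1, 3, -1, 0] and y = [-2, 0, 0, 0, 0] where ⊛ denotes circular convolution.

(x ⊛ y)[n] = Σ(m=0 to 4) x[m] · y[(n-m) mod 5]

Computing each output sample:
(x ⊛ y)[0] = 6
(x ⊛ y)[1] = -2
(x ⊛ y)[2] = -6
(x ⊛ y)[3] = 2
(x ⊛ y)[4] = 0

x ⊛ y = [6, -2, -6, 2, 0]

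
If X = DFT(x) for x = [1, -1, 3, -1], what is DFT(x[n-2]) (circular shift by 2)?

Time shift by 2: X_shifted[k] = ω_4^(2k) · X[k]
Shifted x = [3, -1, 1, -1]

DFT(x[n-2]) = [2, 2, 6, 2]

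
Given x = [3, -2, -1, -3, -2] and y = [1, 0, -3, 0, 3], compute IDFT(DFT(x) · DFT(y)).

(x ⊛ y)[n] = Σ(m=0 to 4) x[m] · y[(n-m) mod 5]

Computing each output sample:
(x ⊛ y)[0] = 6
(x ⊛ y)[1] = 1
(x ⊛ y)[2] = -19
(x ⊛ y)[3] = -3
(x ⊛ y)[4] = 10

x ⊛ y = [6, 1, -19, -3, 10]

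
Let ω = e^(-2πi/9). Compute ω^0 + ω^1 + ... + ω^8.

Sum of all nth roots of unity equals 0 for n > 1 (geometric series with r ≠ 1).

0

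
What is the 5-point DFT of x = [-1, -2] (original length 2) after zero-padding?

Original 2-point DFT: [-3, 1]
Zero-padded 5-point DFT provides frequency interpolation.

DFT_5([x, 0, ...]) = [-3, -1.6180+1.9021i, 0.6180+1.1756i, 0.6180-1.1756i, -1.6180-1.9021i]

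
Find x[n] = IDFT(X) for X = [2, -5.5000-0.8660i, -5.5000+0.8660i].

x[n] = (1/3) Σ(k=0 to 2) X[k] · e^(2πikn/3)

Computing each x[n]:
x[0] = -3
x[1] = 3
x[2] = 2

x = [-3, 3, 2]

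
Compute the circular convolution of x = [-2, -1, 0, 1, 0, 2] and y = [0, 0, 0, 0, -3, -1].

(x ⊛ y)[n] = Σ(m=0 to 5) x[m] · y[(n-m) mod 6]

Computing each output sample:
(x ⊛ y)[0] = 1
(x ⊛ y)[1] = -3
(x ⊛ y)[2] = -1
(x ⊛ y)[3] = -6
(x ⊛ y)[4] = 4
(x ⊛ y)[5] = 5

x ⊛ y = [1, -3, -1, -6, 4, 5]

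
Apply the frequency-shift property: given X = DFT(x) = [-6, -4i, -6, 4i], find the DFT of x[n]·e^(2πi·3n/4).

Modulation property: DFT(ω_4^(-3n)·x[n]) = X[(k-3) mod 4], so circularly shift X by 3 positions.

X[k-3] = [-4i, -6, 4i, -6]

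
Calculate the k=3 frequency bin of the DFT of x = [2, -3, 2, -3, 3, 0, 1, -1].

X[3] = Σ(n=0 to 7) x[n] · ω_8^(3n) where ω_8 = e^(-2πi/8)
= (2)·ω_8^0 + (-3)·ω_8^3 + (2)·ω_8^6 + (-3)·ω_8^9 + (3)·ω_8^12 + (0)·ω_8^15 + (1)·ω_8^18 + (-1)·ω_8^21

X[3] = -0.2929+4.5355i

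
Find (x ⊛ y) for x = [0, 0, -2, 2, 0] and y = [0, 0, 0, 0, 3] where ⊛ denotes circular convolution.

(x ⊛ y)[n] = Σ(m=0 to 4) x[m] · y[(n-m) mod 5]

Computing each output sample:
(x ⊛ y)[0] = 0
(x ⊛ y)[1] = -6
(x ⊛ y)[2] = 6
(x ⊛ y)[3] = 0
(x ⊛ y)[4] = 0

x ⊛ y = [0, -6, 6, 0, 0]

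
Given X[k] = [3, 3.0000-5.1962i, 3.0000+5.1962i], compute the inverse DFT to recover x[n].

x[n] = (1/3) Σ(k=0 to 2) X[k] · e^(2πikn/3)

Computing each x[n]:
x[0] = 3
x[1] = 3
x[2] = -3

x = [3, 3, -3]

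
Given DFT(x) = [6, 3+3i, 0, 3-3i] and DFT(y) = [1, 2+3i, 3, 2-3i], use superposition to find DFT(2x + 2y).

By linearity: DFT(2x + 2y) = 2·DFT(x) + 2·DFT(y)
= 2·[6, 3+3i, 0, 3-3i] + 2·[1, 2+3i, 3, 2-3i]

Computing element-wise:
Z[0] = 2·(6) + 2·(1) = 14
Z[1] = 2·(3+3i) + 2·(2+3i) = 10+12i
Z[2] = 2·(0) + 2·(3) = 6
Z[3] = 2·(3-3i) + 2·(2-3i) = 10-12i

DFT(2x + 2y) = 2·X + 2·Y = [14, 10+12i, 6, 10-12i]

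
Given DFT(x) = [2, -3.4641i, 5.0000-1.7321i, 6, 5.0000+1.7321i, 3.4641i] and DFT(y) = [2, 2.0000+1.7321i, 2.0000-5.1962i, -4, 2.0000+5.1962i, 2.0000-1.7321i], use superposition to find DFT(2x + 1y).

By linearity: DFT(2x + 1y) = 2·DFT(x) + 1·DFT(y)
= 2·[2, -3.4641i, 5.0000-1.7321i, 6, 5.0000+1.7321i, 3.4641i] + 1·[2, 2.0000+1.7321i, 2.0000-5.1962i, -4, 2.0000+5.1962i, 2.0000-1.7321i]

Computing element-wise:
Z[0] = 2·(2) + 1·(2) = 6
Z[1] = 2·(-3.4641i) + 1·(2.0000+1.7321i) = 2.0000-5.1961i
Z[2] = 2·(5.0000-1.7321i) + 1·(2.0000-5.1962i) = 12.0000-8.6604i
Z[3] = 2·(6) + 1·(-4) = 8
Z[4] = 2·(5.0000+1.7321i) + 1·(2.0000+5.1962i) = 12.0000+8.6604i
Z[5] = 2·(3.4641i) + 1·(2.0000-1.7321i) = 2.0000+5.1961i

DFT(2x + 1y) = 2·X + 1·Y = [6, 2.0000-5.1961i, 12.0000-8.6604i, 8, 12.0000+8.6604i, 2.0000+5.1961i]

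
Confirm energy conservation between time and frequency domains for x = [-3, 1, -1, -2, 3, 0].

Time domain:
Σ|x[n]|² = |-3|² + |1|² + |-1|² + |-2|² + |3|² + |0|² = 24.0000

Frequency domain:
(1/6)Σ|X[k]|² = (1/6)(|-2|² + |-1.5000+2.5981i|² + |-6.5000-4.3301i|² + |0|² + |-6.5000+4.3301i|² + |-1.5000-2.5981i|²) = (1/6)·144.0000 = 24.0000

Both sides agree, confirming Parseval's theorem.

Σ|x[n]|² = (1/N)Σ|X[k]|² = 24.0000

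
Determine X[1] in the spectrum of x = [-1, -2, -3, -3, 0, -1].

X[1] = Σ(n=0 to 5) x[n] · ω_6^(1n) where ω_6 = e^(-2πi/6)
= (-1)·ω_6^0 + (-2)·ω_6^1 + (-3)·ω_6^2 + (-3)·ω_6^3 + (0)·ω_6^4 + (-1)·ω_6^5

X[1] = 2.0000+3.4641i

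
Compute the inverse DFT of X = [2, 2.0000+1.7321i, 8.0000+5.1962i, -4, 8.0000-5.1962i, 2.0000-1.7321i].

x[n] = (1/6) Σ(k=0 to 5) X[k] · e^(2πikn/6)

Computing each x[n]:
x[0] = 3
x[1] = -2
x[2] = -1
x[3] = 3
x[4] = -3
x[5] = 2

x = [3, -2, -1, 3, -3, 2]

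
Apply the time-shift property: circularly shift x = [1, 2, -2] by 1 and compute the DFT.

Time shift by 1: X_shifted[k] = ω_3^(1k) · X[k]
Shifted x = [-2, 1, 2]

DFT(x[n-1]) = [1, -3.5000+0.8660i, -3.5000-0.8660i]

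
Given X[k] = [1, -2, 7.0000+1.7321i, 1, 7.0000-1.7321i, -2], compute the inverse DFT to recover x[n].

x[n] = (1/6) Σ(k=0 to 5) X[k] · e^(2πikn/6)

Computing each x[n]:
x[0] = 2
x[1] = -2
x[2] = 0
x[3] = 3
x[4] = -1
x[5] = -1

x = [2, -2, 0, 3, -1, -1]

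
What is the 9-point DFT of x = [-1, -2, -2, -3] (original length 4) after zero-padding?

Original 4-point DFT: [-8, 1-1i, 2, 1+1i]
Zero-padded 9-point DFT provides frequency interpolation.

DFT_9([x, 0, ...]) = [-8, -1.3794+5.8533i, 2.0321+0.0556i, -2, 0.8473+1.9965i, 0.8473-1.9965i, -2, 2.0321-0.0556i, -1.3794-5.8533i]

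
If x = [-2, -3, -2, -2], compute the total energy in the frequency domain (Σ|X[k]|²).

Parseval: Σ|x[n]|² = (1/N)Σ|X[k]|², so Σ|X[k]|² = N·Σ|x[n]|² = 4·21.0000

Σ|X[k]|² = N·Σ|x[n]|² = 4·21.0000 = 84.0000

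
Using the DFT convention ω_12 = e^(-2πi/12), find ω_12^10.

ω_12^10 = e^(-2πi·10/12)
= cos(-2π·10/12) + i·sin(-2π·10/12)
= cos(-20π/12) + i·sin(-20π/12)

ω_12^10 = cos(-20π/12) + i·sin(-20π/12) = 0.5000+0.8660i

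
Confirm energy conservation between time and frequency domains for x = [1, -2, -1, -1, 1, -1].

Time domain:
Σ|x[n]|² = |1|² + |-2|² + |-1|² + |-1|² + |1|² + |-1|² = 9.0000

Frequency domain:
(1/6)Σ|X[k]|² = (1/6)(|-3|² + |0.5000+2.5981i|² + |1.5000-0.8660i|² + |5|² + |1.5000+0.8660i|² + |0.5000-2.5981i|²) = (1/6)·54.0000 = 9.0000

Both sides agree, confirming Parseval's theorem.

Σ|x[n]|² = (1/N)Σ|X[k]|² = 9.0000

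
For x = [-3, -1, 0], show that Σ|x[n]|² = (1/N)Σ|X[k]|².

Time domain:
Σ|x[n]|² = |-3|² + |-1|² + |0|² = 10.0000

Frequency domain:
(1/3)Σ|X[k]|² = (1/3)(|-4|² + |-2.5000+0.8660i|² + |-2.5000-0.8660i|²) = (1/3)·30.0000 = 10.0000

Both sides agree, confirming Parseval's theorem.

Σ|x[n]|² = (1/N)Σ|X[k]|² = 10.0000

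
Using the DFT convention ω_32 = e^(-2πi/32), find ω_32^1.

ω_32^1 = e^(-2πi·1/32)
= cos(-2π·1/32) + i·sin(-2π·1/32)
= cos(-2π/32) + i·sin(-2π/32)

ω_32^1 = cos(-2π/32) + i·sin(-2π/32) = 0.9808-0.1951i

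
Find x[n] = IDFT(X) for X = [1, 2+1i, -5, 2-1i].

x[n] = (1/4) Σ(k=0 to 3) X[k] · e^(2πikn/4)

Computing each x[n]:
x[0] = 0
x[1] = 1
x[2] = -2
x[3] = 2

x = [0, 1, -2, 2]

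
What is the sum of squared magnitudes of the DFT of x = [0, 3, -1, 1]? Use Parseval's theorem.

Parseval: Σ|x[n]|² = (1/N)Σ|X[k]|², so Σ|X[k]|² = N·Σ|x[n]|² = 4·11.0000

Σ|X[k]|² = N·Σ|x[n]|² = 4·11.0000 = 44.0000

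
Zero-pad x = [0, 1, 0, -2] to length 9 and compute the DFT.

Original 4-point DFT: [-1, -3i, 1, 3i]
Zero-padded 9-point DFT provides frequency interpolation.

DFT_9([x, 0, ...]) = [-1, 1.7660+1.0893i, 1.1736-2.7169i, -2.5000-0.8660i, 0.0603+1.3900i, 0.0603-1.3900i, -2.5000+0.8660i, 1.1736+2.7169i, 1.7660-1.0893i]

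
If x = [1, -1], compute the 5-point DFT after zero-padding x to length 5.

Original 2-point DFT: [0, 2]
Zero-padded 5-point DFT provides frequency interpolation.

DFT_5([x, 0, ...]) = [0, 0.6910+0.9511i, 1.8090+0.5878i, 1.8090-0.5878i, 0.6910-0.9511i]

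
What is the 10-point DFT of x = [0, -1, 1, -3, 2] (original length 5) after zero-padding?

Original 5-point DFT: [-1, 1.9271+0.5020i, -1.4271+5.5676i, -1.4271-5.5676i, 1.9271-0.5020i]
Zero-padded 10-point DFT provides frequency interpolation.

DFT_10([x, 0, ...]) = [-1, -1.1910+1.3143i, 1.9271+0.5020i, -2.3090-2.1266i, -1.4271+5.5676i, 7, -1.4271-5.5676i, -2.3090+2.1266i, 1.9271-0.5020i, -1.1910-1.3143i]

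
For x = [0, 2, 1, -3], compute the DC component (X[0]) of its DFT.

X[0] = Σ(n=0 to 3) x[n] · ω_4^0 = Σ x[n]
= (0) + (2) + (1) + (-3)

X[0] = 0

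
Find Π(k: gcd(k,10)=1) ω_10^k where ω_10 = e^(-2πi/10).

The primitive 10th roots of unity are ω_10^k for k coprime to 10: k ∈ {1, 3, 7, 9}
Their product equals the constant term of the cyclotomic polynomial Φ_10(x) up to sign.
For n ≥ 3, the product of all primitive nth roots of unity is 1. (For n=1 it is 1; for n=2 it is -1.)

1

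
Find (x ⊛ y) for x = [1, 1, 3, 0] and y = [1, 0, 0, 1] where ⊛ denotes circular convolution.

(x ⊛ y)[n] = Σ(m=0 to 3) x[m] · y[(n-m) mod 4]

Computing each output sample:
(x ⊛ y)[0] = 2
(x ⊛ y)[1] = 4
(x ⊛ y)[2] = 3
(x ⊛ y)[3] = 1

x ⊛ y = [2, 4, 3, 1]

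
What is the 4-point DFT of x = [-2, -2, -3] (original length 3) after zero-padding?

Original 3-point DFT: [-7, 0.5000-0.8660i, 0.5000+0.8660i]
Zero-padded 4-point DFT provides frequency interpolation.

DFT_4([x, 0, ...]) = [-7, 1+2i, -3, 1-2i]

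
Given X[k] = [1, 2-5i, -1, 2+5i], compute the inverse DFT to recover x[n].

x[n] = (1/4) Σ(k=0 to 3) X[k] · e^(2πikn/4)

Computing each x[n]:
x[0] = 1
x[1] = 3
x[2] = -1
x[3] = -2

x = [1, 3, -1, -2]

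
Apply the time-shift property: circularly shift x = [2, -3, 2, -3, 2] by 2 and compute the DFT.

Time shift by 2: X_shifted[k] = ω_5^(2k) · X[k]
Shifted x = [-3, 2, 2, -3, 2]

DFT(x[n-2]) = [0, -0.9549-2.9389i, -6.5451+4.7553i, -6.5451-4.7553i, -0.9549+2.9389i]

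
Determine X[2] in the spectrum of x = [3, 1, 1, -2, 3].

X[2] = Σ(n=0 to 4) x[n] · ω_5^(2n) where ω_5 = e^(-2πi/5)
= (3)·ω_5^0 + (1)·ω_5^2 + (1)·ω_5^4 + (-2)·ω_5^6 + (3)·ω_5^8

X[2] = -0.5451+4.0287i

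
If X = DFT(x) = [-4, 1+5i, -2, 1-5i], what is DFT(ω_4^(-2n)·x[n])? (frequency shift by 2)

Modulation property: DFT(ω_4^(-2n)·x[n]) = X[(k-2) mod 4], so circularly shift X by 2 positions.

X[k-2] = [-2, 1-5i, -4, 1+5i]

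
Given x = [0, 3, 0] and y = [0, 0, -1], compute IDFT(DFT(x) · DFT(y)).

(x ⊛ y)[n] = Σ(m=0 to 2) x[m] · y[(n-m) mod 3]

Computing each output sample:
(x ⊛ y)[0] = -3
(x ⊛ y)[1] = 0
(x ⊛ y)[2] = 0

x ⊛ y = [-3, 0, 0]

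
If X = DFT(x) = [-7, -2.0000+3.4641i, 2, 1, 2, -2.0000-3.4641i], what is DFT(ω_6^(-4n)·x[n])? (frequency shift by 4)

Modulation property: DFT(ω_6^(-4n)·x[n]) = X[(k-4) mod 6], so circularly shift X by 4 positions.

X[k-4] = [2, 1, 2, -2.0000-3.4641i, -7, -2.0000+3.4641i]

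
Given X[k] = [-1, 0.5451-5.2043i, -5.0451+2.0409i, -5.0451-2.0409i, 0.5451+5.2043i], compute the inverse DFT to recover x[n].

x[n] = (1/5) Σ(k=0 to 4) X[k] · e^(2πikn/5)

Computing each x[n]:
x[0] = -2
x[1] = 3
x[2] = 1
x[3] = -3
x[4] = 0

x = [-2, 3, 1, -3, 0]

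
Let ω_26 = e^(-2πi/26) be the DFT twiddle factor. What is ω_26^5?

ω_26^5 = e^(-2πi·5/26)
= cos(-2π·5/26) + i·sin(-2π·5/26)
= cos(-10π/26) + i·sin(-10π/26)

ω_26^5 = cos(-10π/26) + i·sin(-10π/26) = 0.3546-0.9350i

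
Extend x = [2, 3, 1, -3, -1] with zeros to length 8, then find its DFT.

Original 5-point DFT: [2, 4.2361-6.1554i, -0.2361+1.4531i, -0.2361-1.4531i, 4.2361+6.1554i]
Zero-padded 8-point DFT provides frequency interpolation.

DFT_8([x, 0, ...]) = [2, 7.2426-1.0000i, -6i, -1.2426+1.0000i, 2, -1.2426-1.0000i, 6i, 7.2426+1.0000i]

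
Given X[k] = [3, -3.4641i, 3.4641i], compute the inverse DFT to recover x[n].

x[n] = (1/3) Σ(k=0 to 2) X[k] · e^(2πikn/3)

Computing each x[n]:
x[0] = 1
x[1] = 3
x[2] = -1

x = [1, 3, -1]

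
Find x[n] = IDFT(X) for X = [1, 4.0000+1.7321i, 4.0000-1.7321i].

x[n] = (1/3) Σ(k=0 to 2) X[k] · e^(2πikn/3)

Computing each x[n]:
x[0] = 3
x[1] = -2
x[2] = 0

x = [3, -2, 0]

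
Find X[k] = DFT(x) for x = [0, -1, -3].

X[k] = Σ(n=0 to 2) x[n] · ω_3^(nk)
where ω_3 = e^(-2πi/3)

Computing each X[k]:
X[0] = -4
X[1] = 2.0000-1.7321i
X[2] = 2.0000+1.7321i

X = [-4, 2.0000-1.7321i, 2.0000+1.7321i]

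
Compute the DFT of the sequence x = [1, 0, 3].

X[k] = Σ(n=0 to 2) x[n] · ω_3^(nk)
where ω_3 = e^(-2πi/3)

Computing each X[k]:
X[0] = 4
X[1] = -0.5000+2.5981i
X[2] = -0.5000-2.5981i

X = [4, -0.5000+2.5981i, -0.5000-2.5981i]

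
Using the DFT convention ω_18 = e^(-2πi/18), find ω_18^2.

ω_18^2 = e^(-2πi·2/18)
= cos(-2π·2/18) + i·sin(-2π·2/18)
= cos(-4π/18) + i·sin(-4π/18)

ω_18^2 = cos(-4π/18) + i·sin(-4π/18) = 0.7660-0.6428i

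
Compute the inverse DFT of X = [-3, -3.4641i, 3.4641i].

x[n] = (1/3) Σ(k=0 to 2) X[k] · e^(2πikn/3)

Computing each x[n]:
x[0] = -1
x[1] = 1
x[2] = -3

x = [-1, 1, -3]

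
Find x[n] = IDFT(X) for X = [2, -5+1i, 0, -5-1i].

x[n] = (1/4) Σ(k=0 to 3) X[k] · e^(2πikn/4)

Computing each x[n]:
x[0] = -2
x[1] = 0
x[2] = 3
x[3] = 1

x = [-2, 0, 3, 1]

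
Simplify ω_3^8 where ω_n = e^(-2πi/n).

Since ω_3^3 = 1, powers reduce modulo 3.
8 mod 3 = 2
So ω_3^8 = ω_3^2 = e^(-2πi·2/3)

ω_3^8 = ω_3^2 = -0.5000+0.8660i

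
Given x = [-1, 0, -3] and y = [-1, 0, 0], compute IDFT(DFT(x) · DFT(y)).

(x ⊛ y)[n] = Σ(m=0 to 2) x[m] · y[(n-m) mod 3]

Computing each output sample:
(x ⊛ y)[0] = 1
(x ⊛ y)[1] = 0
(x ⊛ y)[2] = 3

x ⊛ y = [1, 0, 3]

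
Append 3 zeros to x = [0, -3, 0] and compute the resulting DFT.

Original 3-point DFT: [-3, 1.5000+2.5981i, 1.5000-2.5981i]
Zero-padded 6-point DFT provides frequency interpolation.

DFT_6([x, 0, ...]) = [-3, -1.5000+2.5981i, 1.5000+2.5981i, 3, 1.5000-2.5981i, -1.5000-2.5981i]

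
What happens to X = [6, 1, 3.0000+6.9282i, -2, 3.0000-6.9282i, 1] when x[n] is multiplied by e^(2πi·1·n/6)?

Modulation property: DFT(ω_6^(-1n)·x[n]) = X[(k-1) mod 6], so circularly shift X by 1 positions.

X[k-1] = [1, 6, 1, 3.0000+6.9282i, -2, 3.0000-6.9282i]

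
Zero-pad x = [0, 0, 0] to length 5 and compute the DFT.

Original 3-point DFT: [0, 0, 0]
Zero-padded 5-point DFT provides frequency interpolation.

DFT_5([x, 0, ...]) = [0, 0, 0, 0, 0]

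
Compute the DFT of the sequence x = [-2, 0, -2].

X[k] = Σ(n=0 to 2) x[n] · ω_3^(nk)
where ω_3 = e^(-2πi/3)

Computing each X[k]:
X[0] = -4
X[1] = -1.0000-1.7321i
X[2] = -1.0000+1.7321i

X = [-4, -1.0000-1.7321i, -1.0000+1.7321i]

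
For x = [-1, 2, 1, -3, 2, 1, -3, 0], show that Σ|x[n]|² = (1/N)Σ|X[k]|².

Time domain:
Σ|x[n]|² = |-1|² + |2|² + |1|² + |-3|² + |2|² + |1|² + |-3|² + |0|² = 29.0000

Frequency domain:
(1/8)Σ|X[k]|² = (1/8)(|-1|² + |-0.1716-2.5858i|² + |3-6i|² + |-5.8284+5.4142i|² + |-1|² + |-5.8284-5.4142i|² + |3+6i|² + |-0.1716+2.5858i|²) = (1/8)·232.0000 = 29.0000

Both sides agree, confirming Parseval's theorem.

Σ|x[n]|² = (1/N)Σ|X[k]|² = 29.0000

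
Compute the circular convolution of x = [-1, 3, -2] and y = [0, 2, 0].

(x ⊛ y)[n] = Σ(m=0 to 2) x[m] · y[(n-m) mod 3]

Computing each output sample:
(x ⊛ y)[0] = -4
(x ⊛ y)[1] = -2
(x ⊛ y)[2] = 6

x ⊛ y = [-4, -2, 6]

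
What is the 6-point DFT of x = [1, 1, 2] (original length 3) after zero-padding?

Original 3-point DFT: [4, -0.5000+0.8660i, -0.5000-0.8660i]
Zero-padded 6-point DFT provides frequency interpolation.

DFT_6([x, 0, ...]) = [4, 0.5000-2.5981i, -0.5000+0.8660i, 2, -0.5000-0.8660i, 0.5000+2.5981i]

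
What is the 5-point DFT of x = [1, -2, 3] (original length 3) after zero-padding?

Original 3-point DFT: [2, 0.5000+4.3301i, 0.5000-4.3301i]
Zero-padded 5-point DFT provides frequency interpolation.

DFT_5([x, 0, ...]) = [2, -2.0451+0.1388i, 3.5451+4.0287i, 3.5451-4.0287i, -2.0451-0.1388i]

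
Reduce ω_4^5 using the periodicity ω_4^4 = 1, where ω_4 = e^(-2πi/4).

Since ω_4^4 = 1, powers reduce modulo 4.
5 mod 4 = 1
So ω_4^5 = ω_4^1 = e^(-2πi·1/4)

ω_4^5 = ω_4^1 = -1i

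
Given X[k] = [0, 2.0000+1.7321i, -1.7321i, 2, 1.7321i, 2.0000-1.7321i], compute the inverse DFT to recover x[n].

x[n] = (1/6) Σ(k=0 to 5) X[k] · e^(2πikn/6)

Computing each x[n]:
x[0] = 1
x[1] = 0
x[2] = -1
x[3] = -1
x[4] = 1
x[5] = 0

x = [1, 0, -1, -1, 1, 0]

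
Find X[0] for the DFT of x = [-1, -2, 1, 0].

X[0] = Σ(n=0 to 3) x[n] · ω_4^0 = Σ x[n]
= (-1) + (-2) + (1) + (0)

X[0] = -2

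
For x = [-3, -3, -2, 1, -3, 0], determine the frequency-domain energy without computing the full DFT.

Parseval: Σ|x[n]|² = (1/N)Σ|X[k]|², so Σ|X[k]|² = N·Σ|x[n]|² = 6·32.0000

Σ|X[k]|² = N·Σ|x[n]|² = 6·32.0000 = 192.0000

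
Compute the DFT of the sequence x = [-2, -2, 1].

X[k] = Σ(n=0 to 2) x[n] · ω_3^(nk)
where ω_3 = e^(-2πi/3)

Computing each X[k]:
X[0] = -3
X[1] = -1.5000+2.5981i
X[2] = -1.5000-2.5981i

X = [-3, -1.5000+2.5981i, -1.5000-2.5981i]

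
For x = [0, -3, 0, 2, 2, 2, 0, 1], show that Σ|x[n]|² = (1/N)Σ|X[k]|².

Time domain:
Σ|x[n]|² = |0|² + |-3|² + |0|² + |2|² + |2|² + |2|² + |0|² + |1|² = 22.0000

Frequency domain:
(1/8)Σ|X[k]|² = (1/8)(|4|² + |-6.2426+2.8284i|² + |2+4i|² + |2.2426+2.8284i|² + |0|² + |2.2426-2.8284i|² + |2-4i|² + |-6.2426-2.8284i|²) = (1/8)·176.0000 = 22.0000

Both sides agree, confirming Parseval's theorem.

Σ|x[n]|² = (1/N)Σ|X[k]|² = 22.0000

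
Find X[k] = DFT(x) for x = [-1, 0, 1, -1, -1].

X[k] = Σ(n=0 to 4) x[n] · ω_5^(nk)
where ω_5 = e^(-2πi/5)

Computing each X[k]:
X[0] = -2
X[1] = -1.3090-2.1266i
X[2] = -0.1910+1.3143i
X[3] = -0.1910-1.3143i
X[4] = -1.3090+2.1266i

X = [-2, -1.3090-2.1266i, -0.1910+1.3143i, -0.1910-1.3143i, -1.3090+2.1266i]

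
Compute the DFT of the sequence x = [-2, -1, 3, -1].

X[k] = Σ(n=0 to 3) x[n] · ω_4^(nk)
where ω_4 = e^(-2πi/4)

Computing each X[k]:
X[0] = -1
X[1] = -5
X[2] = 3
X[3] = -5

X = [-1, -5, 3, -5]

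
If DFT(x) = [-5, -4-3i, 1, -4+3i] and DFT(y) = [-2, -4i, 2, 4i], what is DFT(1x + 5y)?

By linearity: DFT(1x + 5y) = 1·DFT(x) + 5·DFT(y)
= 1·[-5, -4-3i, 1, -4+3i] + 5·[-2, -4i, 2, 4i]

Computing element-wise:
Z[0] = 1·(-5) + 5·(-2) = -15
Z[1] = 1·(-4-3i) + 5·(-4i) = -4-23i
Z[2] = 1·(1) + 5·(2) = 11
Z[3] = 1·(-4+3i) + 5·(4i) = -4+23i

DFT(1x + 5y) = 1·X + 5·Y = [-15, -4-23i, 11, -4+23i]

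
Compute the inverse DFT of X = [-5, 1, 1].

x[n] = (1/3) Σ(k=0 to 2) X[k] · e^(2πikn/3)

Computing each x[n]:
x[0] = -1
x[1] = -2
x[2] = -2

x = [-1, -2, -2]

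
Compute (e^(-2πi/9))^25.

Since ω_9^9 = 1, powers reduce modulo 9.
25 mod 9 = 7
So ω_9^25 = ω_9^7 = e^(-2πi·7/9)

ω_9^25 = ω_9^7 = 0.1736+0.9848i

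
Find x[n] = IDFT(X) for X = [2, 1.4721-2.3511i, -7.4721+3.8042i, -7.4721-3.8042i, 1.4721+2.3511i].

x[n] = (1/5) Σ(k=0 to 4) X[k] · e^(2πikn/5)

Computing each x[n]:
x[0] = -2
x[1] = 3
x[2] = 1
x[3] = -3
x[4] = 3

x = [-2, 3, 1, -3, 3]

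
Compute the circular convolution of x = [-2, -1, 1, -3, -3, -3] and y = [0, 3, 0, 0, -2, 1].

(x ⊛ y)[n] = Σ(m=0 to 5) x[m] · y[(n-m) mod 6]

Computing each output sample:
(x ⊛ y)[0] = -12
(x ⊛ y)[1] = 1
(x ⊛ y)[2] = 0
(x ⊛ y)[3] = 6
(x ⊛ y)[4] = -8
(x ⊛ y)[5] = -9

x ⊛ y = [-12, 1, 0, 6, -8, -9]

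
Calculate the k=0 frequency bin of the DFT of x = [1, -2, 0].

X[0] = Σ(n=0 to 2) x[n] · ω_3^0 = Σ x[n]
= (1) + (-2) + (0)

X[0] = -1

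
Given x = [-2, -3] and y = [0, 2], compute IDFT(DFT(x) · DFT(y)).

(x ⊛ y)[n] = Σ(m=0 to 1) x[m] · y[(n-m) mod 2]

Computing each output sample:
(x ⊛ y)[0] = -6
(x ⊛ y)[1] = -4

x ⊛ y = [-6, -4]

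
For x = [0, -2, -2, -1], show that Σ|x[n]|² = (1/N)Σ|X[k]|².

Time domain:
Σ|x[n]|² = |0|² + |-2|² + |-2|² + |-1|² = 9.0000

Frequency domain:
(1/4)Σ|X[k]|² = (1/4)(|-5|² + |2+1i|² + |1|² + |2-1i|²) = (1/4)·36.0000 = 9.0000

Both sides agree, confirming Parseval's theorem.

Σ|x[n]|² = (1/N)Σ|X[k]|² = 9.0000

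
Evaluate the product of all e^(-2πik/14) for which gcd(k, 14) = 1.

The primitive 14th roots of unity are ω_14^k for k coprime to 14: k ∈ {1, 3, 5, 9, 11, 13}
Their product equals the constant term of the cyclotomic polynomial Φ_14(x) up to sign.
For n ≥ 3, the product of all primitive nth roots of unity is 1. (For n=1 it is 1; for n=2 it is -1.)

1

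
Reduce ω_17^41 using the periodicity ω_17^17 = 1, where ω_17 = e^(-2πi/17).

Since ω_17^17 = 1, powers reduce modulo 17.
41 mod 17 = 7
So ω_17^41 = ω_17^7 = e^(-2πi·7/17)

ω_17^41 = ω_17^7 = -0.8502-0.5264i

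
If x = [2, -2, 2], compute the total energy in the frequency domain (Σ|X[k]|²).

Parseval: Σ|x[n]|² = (1/N)Σ|X[k]|², so Σ|X[k]|² = N·Σ|x[n]|² = 3·12.0000

Σ|X[k]|² = N·Σ|x[n]|² = 3·12.0000 = 36.0000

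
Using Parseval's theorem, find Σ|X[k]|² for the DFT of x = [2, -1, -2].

Parseval: Σ|x[n]|² = (1/N)Σ|X[k]|², so Σ|X[k]|² = N·Σ|x[n]|² = 3·9.0000

Σ|X[k]|² = N·Σ|x[n]|² = 3·9.0000 = 27.0000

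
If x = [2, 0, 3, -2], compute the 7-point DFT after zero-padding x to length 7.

Original 4-point DFT: [3, -1-2i, 7, -1+2i]
Zero-padded 7-point DFT provides frequency interpolation.

DFT_7([x, 0, ...]) = [3, 3.1344-2.0570i, -1.9499-0.2620i, 4.3155+4.2954i, 4.3155-4.2954i, -1.9499+0.2620i, 3.1344+2.0570i]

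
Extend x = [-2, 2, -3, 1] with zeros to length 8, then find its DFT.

Original 4-point DFT: [-2, 1-1i, -8, 1+1i]
Zero-padded 8-point DFT provides frequency interpolation.

DFT_8([x, 0, ...]) = [-2, -1.2929+0.8787i, 1-1i, -2.7071-5.1213i, -8, -2.7071+5.1213i, 1+1i, -1.2929-0.8787i]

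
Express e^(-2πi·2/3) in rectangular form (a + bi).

ω_3^2 = e^(-2πi·2/3)
= cos(-2π·2/3) + i·sin(-2π·2/3)
= cos(-4π/3) + i·sin(-4π/3)

ω_3^2 = cos(-4π/3) + i·sin(-4π/3) = -0.5000+0.8660i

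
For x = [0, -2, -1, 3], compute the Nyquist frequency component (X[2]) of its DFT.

X[2] = Σ(n=0 to 3) x[n] · ω_4^(2n) where ω_4 = e^(-2πi/4)
= (0)·ω_4^0 + (-2)·ω_4^2 + (-1)·ω_4^4 + (3)·ω_4^6

X[2] = -2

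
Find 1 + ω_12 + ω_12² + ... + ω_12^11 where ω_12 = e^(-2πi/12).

Sum of all nth roots of unity equals 0 for n > 1 (geometric series with r ≠ 1).

0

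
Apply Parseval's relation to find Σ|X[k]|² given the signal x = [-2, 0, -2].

Parseval: Σ|x[n]|² = (1/N)Σ|X[k]|², so Σ|X[k]|² = N·Σ|x[n]|² = 3·8.0000

Σ|X[k]|² = N·Σ|x[n]|² = 3·8.0000 = 24.0000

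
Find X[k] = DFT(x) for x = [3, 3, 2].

X[k] = Σ(n=0 to 2) x[n] · ω_3^(nk)
where ω_3 = e^(-2πi/3)

Computing each X[k]:
X[0] = 8
X[1] = 0.5000-0.8660i
X[2] = 0.5000+0.8660i

X = [8, 0.5000-0.8660i, 0.5000+0.8660i]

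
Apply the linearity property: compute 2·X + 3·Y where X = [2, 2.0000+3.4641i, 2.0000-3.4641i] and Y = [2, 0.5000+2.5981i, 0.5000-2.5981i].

By linearity: DFT(2x + 3y) = 2·DFT(x) + 3·DFT(y)
= 2·[2, 2.0000+3.4641i, 2.0000-3.4641i] + 3·[2, 0.5000+2.5981i, 0.5000-2.5981i]

Computing element-wise:
Z[0] = 2·(2) + 3·(2) = 10
Z[1] = 2·(2.0000+3.4641i) + 3·(0.5000+2.5981i) = 5.5000+14.7225i
Z[2] = 2·(2.0000-3.4641i) + 3·(0.5000-2.5981i) = 5.5000-14.7225i

DFT(2x + 3y) = 2·X + 3·Y = [10, 5.5000+14.7225i, 5.5000-14.7225i]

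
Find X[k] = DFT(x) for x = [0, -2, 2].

X[k] = Σ(n=0 to 2) x[n] · ω_3^(nk)
where ω_3 = e^(-2πi/3)

Computing each X[k]:
X[0] = 0
X[1] = 3.4641i
X[2] = -3.4641i

X = [0, 3.4641i, -3.4641i]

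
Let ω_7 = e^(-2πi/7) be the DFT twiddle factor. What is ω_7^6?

ω_7^6 = e^(-2πi·6/7)
= cos(-2π·6/7) + i·sin(-2π·6/7)
= cos(-12π/7) + i·sin(-12π/7)

ω_7^6 = cos(-12π/7) + i·sin(-12π/7) = 0.6235+0.7818i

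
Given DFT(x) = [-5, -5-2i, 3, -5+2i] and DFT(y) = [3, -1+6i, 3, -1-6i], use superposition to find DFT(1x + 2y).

By linearity: DFT(1x + 2y) = 1·DFT(x) + 2·DFT(y)
= 1·[-5, -5-2i, 3, -5+2i] + 2·[3, -1+6i, 3, -1-6i]

Computing element-wise:
Z[0] = 1·(-5) + 2·(3) = 1
Z[1] = 1·(-5-2i) + 2·(-1+6i) = -7+10i
Z[2] = 1·(3) + 2·(3) = 9
Z[3] = 1·(-5+2i) + 2·(-1-6i) = -7-10i

DFT(1x + 2y) = 1·X + 2·Y = [1, -7+10i, 9, -7-10i]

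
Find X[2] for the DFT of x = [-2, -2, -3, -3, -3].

X[2] = Σ(n=0 to 4) x[n] · ω_5^(2n) where ω_5 = e^(-2πi/5)
= (-2)·ω_5^0 + (-2)·ω_5^2 + (-3)·ω_5^4 + (-3)·ω_5^6 + (-3)·ω_5^8

X[2] = 0.1910-0.5878i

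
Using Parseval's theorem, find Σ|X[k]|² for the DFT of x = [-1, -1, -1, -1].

Parseval: Σ|x[n]|² = (1/N)Σ|X[k]|², so Σ|X[k]|² = N·Σ|x[n]|² = 4·4.0000

Σ|X[k]|² = N·Σ|x[n]|² = 4·4.0000 = 16.0000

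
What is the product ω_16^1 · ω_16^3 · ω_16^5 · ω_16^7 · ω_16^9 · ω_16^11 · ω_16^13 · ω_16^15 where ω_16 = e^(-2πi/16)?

The primitive 16th roots of unity are ω_16^k for k coprime to 16: k ∈ {1, 3, 5, 7, 9, 11, 13, 15}
Their product equals the constant term of the cyclotomic polynomial Φ_16(x) up to sign.
For n ≥ 3, the product of all primitive nth roots of unity is 1. (For n=1 it is 1; for n=2 it is -1.)

1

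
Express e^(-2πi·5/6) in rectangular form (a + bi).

ω_6^5 = e^(-2πi·5/6)
= cos(-2π·5/6) + i·sin(-2π·5/6)
= cos(-10π/6) + i·sin(-10π/6)

ω_6^5 = cos(-10π/6) + i·sin(-10π/6) = 0.5000+0.8660i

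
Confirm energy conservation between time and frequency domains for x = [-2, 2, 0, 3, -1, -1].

Time domain:
Σ|x[n]|² = |-2|² + |2|² + |0|² + |3|² + |-1|² + |-1|² = 19.0000

Frequency domain:
(1/6)Σ|X[k]|² = (1/6)(|1|² + |-4.0000-3.4641i|² + |1.0000-1.7321i|² + |-7|² + |1.0000+1.7321i|² + |-4.0000+3.4641i|²) = (1/6)·114.0000 = 19.0000

Both sides agree, confirming Parseval's theorem.

Σ|x[n]|² = (1/N)Σ|X[k]|² = 19.0000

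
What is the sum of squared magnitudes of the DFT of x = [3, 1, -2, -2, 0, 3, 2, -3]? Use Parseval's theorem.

Parseval: Σ|x[n]|² = (1/N)Σ|X[k]|², so Σ|X[k]|² = N·Σ|x[n]|² = 8·40.0000

Σ|X[k]|² = N·Σ|x[n]|² = 8·40.0000 = 320.0000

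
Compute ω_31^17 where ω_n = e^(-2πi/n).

ω_31^17 = e^(-2πi·17/31)
= cos(-2π·17/31) + i·sin(-2π·17/31)
= cos(-34π/31) + i·sin(-34π/31)

ω_31^17 = cos(-34π/31) + i·sin(-34π/31) = -0.9541+0.2994i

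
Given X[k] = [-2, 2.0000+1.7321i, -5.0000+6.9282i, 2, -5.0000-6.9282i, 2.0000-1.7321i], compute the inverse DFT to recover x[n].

x[n] = (1/6) Σ(k=0 to 5) X[k] · e^(2πikn/6)

Computing each x[n]:
x[0] = -1
x[1] = -2
x[2] = 2
x[3] = -3
x[4] = -1
x[5] = 3

x = [-1, -2, 2, -3, -1, 3]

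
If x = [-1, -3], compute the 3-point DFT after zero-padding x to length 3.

Original 2-point DFT: [-4, 2]
Zero-padded 3-point DFT provides frequency interpolation.

DFT_3([x, 0, ...]) = [-4, 0.5000+2.5981i, 0.5000-2.5981i]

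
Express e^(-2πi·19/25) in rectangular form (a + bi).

ω_25^19 = e^(-2πi·19/25)
= cos(-2π·19/25) + i·sin(-2π·19/25)
= cos(-38π/25) + i·sin(-38π/25)

ω_25^19 = cos(-38π/25) + i·sin(-38π/25) = 0.0628+0.9980i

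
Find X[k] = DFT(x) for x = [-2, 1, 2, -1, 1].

X[k] = Σ(n=0 to 4) x[n] · ω_5^(nk)
where ω_5 = e^(-2πi/5)

Computing each X[k]:
X[0] = 1
X[1] = -2.1910-1.7634i
X[2] = -3.3090+2.8532i
X[3] = -3.3090-2.8532i
X[4] = -2.1910+1.7634i

X = [1, -2.1910-1.7634i, -3.3090+2.8532i, -3.3090-2.8532i, -2.1910+1.7634i]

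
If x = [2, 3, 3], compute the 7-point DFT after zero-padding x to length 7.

Original 3-point DFT: [8, -1, -1]
Zero-padded 7-point DFT provides frequency interpolation.

DFT_7([x, 0, ...]) = [8, 3.2029-5.2703i, -1.3705-1.6231i, 1.1676+1.0438i, 1.1676-1.0438i, -1.3705+1.6231i, 3.2029+5.2703i]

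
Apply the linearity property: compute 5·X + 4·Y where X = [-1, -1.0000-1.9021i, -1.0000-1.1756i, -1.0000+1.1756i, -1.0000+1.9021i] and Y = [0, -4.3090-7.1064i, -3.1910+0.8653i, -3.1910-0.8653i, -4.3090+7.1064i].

By linearity: DFT(5x + 4y) = 5·DFT(x) + 4·DFT(y)
= 5·[-1, -1.0000-1.9021i, -1.0000-1.1756i, -1.0000+1.1756i, -1.0000+1.9021i] + 4·[0, -4.3090-7.1064i, -3.1910+0.8653i, -3.1910-0.8653i, -4.3090+7.1064i]

Computing element-wise:
Z[0] = 5·(-1) + 4·(0) = -5
Z[1] = 5·(-1.0000-1.9021i) + 4·(-4.3090-7.1064i) = -22.2360-37.9361i
Z[2] = 5·(-1.0000-1.1756i) + 4·(-3.1910+0.8653i) = -17.7640-2.4168i
Z[3] = 5·(-1.0000+1.1756i) + 4·(-3.1910-0.8653i) = -17.7640+2.4168i
Z[4] = 5·(-1.0000+1.9021i) + 4·(-4.3090+7.1064i) = -22.2360+37.9361i

DFT(5x + 4y) = 5·X + 4·Y = [-5, -22.2360-37.9361i, -17.7640-2.4168i, -17.7640+2.4168i, -22.2360+37.9361i]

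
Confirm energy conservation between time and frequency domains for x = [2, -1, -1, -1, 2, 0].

Time domain:
Σ|x[n]|² = |2|² + |-1|² + |-1|² + |-1|² + |2|² + |0|² = 11.0000

Frequency domain:
(1/6)Σ|X[k]|² = (1/6)(|1|² + |2.0000+3.4641i|² + |1.0000-1.7321i|² + |5|² + |1.0000+1.7321i|² + |2.0000-3.4641i|²) = (1/6)·66.0000 = 11.0000

Both sides agree, confirming Parseval's theorem.

Σ|x[n]|² = (1/N)Σ|X[k]|² = 11.0000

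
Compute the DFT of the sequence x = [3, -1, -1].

X[k] = Σ(n=0 to 2) x[n] · ω_3^(nk)
where ω_3 = e^(-2πi/3)

Computing each X[k]:
X[0] = 1
X[1] = 4
X[2] = 4

X = [1, 4, 4]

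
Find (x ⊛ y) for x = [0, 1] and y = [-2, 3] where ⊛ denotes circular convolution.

(x ⊛ y)[n] = Σ(m=0 to 1) x[m] · y[(n-m) mod 2]

Computing each output sample:
(x ⊛ y)[0] = 3
(x ⊛ y)[1] = -2

x ⊛ y = [3, -2]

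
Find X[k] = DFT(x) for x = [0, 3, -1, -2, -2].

X[k] = Σ(n=0 to 4) x[n] · ω_5^(nk)
where ω_5 = e^(-2πi/5)

Computing each X[k]:
X[0] = -2
X[1] = 2.7361-5.3431i
X[2] = -1.7361-1.9879i
X[3] = -1.7361+1.9879i
X[4] = 2.7361+5.3431i

X = [-2, 2.7361-5.3431i, -1.7361-1.9879i, -1.7361+1.9879i, 2.7361+5.3431i]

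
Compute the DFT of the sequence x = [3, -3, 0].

X[k] = Σ(n=0 to 2) x[n] · ω_3^(nk)
where ω_3 = e^(-2πi/3)

Computing each X[k]:
X[0] = 0
X[1] = 4.5000+2.5981i
X[2] = 4.5000-2.5981i

X = [0, 4.5000+2.5981i, 4.5000-2.5981i]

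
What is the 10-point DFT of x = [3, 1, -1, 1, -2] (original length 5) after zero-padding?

Original 5-point DFT: [2, 2.6910-1.6776i, 3.8090-3.6655i, 3.8090+3.6655i, 2.6910+1.6776i]
Zero-padded 10-point DFT provides frequency interpolation.

DFT_10([x, 0, ...]) = [2, 4.8090+0.5878i, 2.6910-1.6776i, 3.6910+0.9511i, 3.8090-3.6655i, -2, 3.8090+3.6655i, 3.6910-0.9511i, 2.6910+1.6776i, 4.8090-0.5878i]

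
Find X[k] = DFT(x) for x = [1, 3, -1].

X[k] = Σ(n=0 to 2) x[n] · ω_3^(nk)
where ω_3 = e^(-2πi/3)

Computing each X[k]:
X[0] = 3
X[1] = -3.4641i
X[2] = 3.4641i

X = [3, -3.4641i, 3.4641i]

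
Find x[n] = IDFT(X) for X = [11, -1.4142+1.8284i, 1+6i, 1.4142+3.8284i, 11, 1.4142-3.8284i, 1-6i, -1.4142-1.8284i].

x[n] = (1/8) Σ(k=0 to 7) X[k] · e^(2πikn/8)

Computing each x[n]:
x[0] = 3
x[1] = -3
x[2] = 3
x[3] = 1
x[4] = 3
x[5] = 0
x[6] = 2
x[7] = 2

x = [3, -3, 3, 1, 3, 0, 2, 2]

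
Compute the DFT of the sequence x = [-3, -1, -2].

X[k] = Σ(n=0 to 2) x[n] · ω_3^(nk)
where ω_3 = e^(-2πi/3)

Computing each X[k]:
X[0] = -6
X[1] = -1.5000-0.8660i
X[2] = -1.5000+0.8660i

X = [-6, -1.5000-0.8660i, -1.5000+0.8660i]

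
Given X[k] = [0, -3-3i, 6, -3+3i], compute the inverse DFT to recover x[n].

x[n] = (1/4) Σ(k=0 to 3) X[k] · e^(2πikn/4)

Computing each x[n]:
x[0] = 0
x[1] = 0
x[2] = 3
x[3] = -3

x = [0, 0, 3, -3]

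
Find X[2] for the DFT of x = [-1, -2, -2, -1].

X[2] = Σ(n=0 to 3) x[n] · ω_4^(2n) where ω_4 = e^(-2πi/4)
= (-1)·ω_4^0 + (-2)·ω_4^2 + (-2)·ω_4^4 + (-1)·ω_4^6

X[2] = 0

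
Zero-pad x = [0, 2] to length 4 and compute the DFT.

Original 2-point DFT: [2, -2]
Zero-padded 4-point DFT provides frequency interpolation.

DFT_4([x, 0, ...]) = [2, -2i, -2, 2i]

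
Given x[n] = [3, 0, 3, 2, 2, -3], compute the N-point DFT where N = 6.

X[k] = Σ(n=0 to 5) x[n] · ω_6^(nk)
where ω_6 = e^(-2πi/6)

Computing each X[k]:
X[0] = 7
X[1] = -3.0000-3.4641i
X[2] = 4.0000-1.7321i
X[3] = 9
X[4] = 4.0000+1.7321i
X[5] = -3.0000+3.4641i

X = [7, -3.0000-3.4641i, 4.0000-1.7321i, 9, 4.0000+1.7321i, -3.0000+3.4641i]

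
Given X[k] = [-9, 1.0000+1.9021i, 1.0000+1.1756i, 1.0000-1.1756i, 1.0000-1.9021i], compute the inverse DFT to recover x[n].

x[n] = (1/5) Σ(k=0 to 4) X[k] · e^(2πikn/5)

Computing each x[n]:
x[0] = -1
x[1] = -3
x[2] = -2
x[3] = -2
x[4] = -1

x = [-1, -3, -2, -2, -1]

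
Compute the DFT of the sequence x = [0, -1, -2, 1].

X[k] = Σ(n=0 to 3) x[n] · ω_4^(nk)
where ω_4 = e^(-2πi/4)

Computing each X[k]:
X[0] = -2
X[1] = 2+2i
X[2] = -2
X[3] = 2-2i

X = [-2, 2+2i, -2, 2-2i]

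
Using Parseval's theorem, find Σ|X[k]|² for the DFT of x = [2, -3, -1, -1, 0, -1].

Parseval: Σ|x[n]|² = (1/N)Σ|X[k]|², so Σ|X[k]|² = N·Σ|x[n]|² = 6·16.0000

Σ|X[k]|² = N·Σ|x[n]|² = 6·16.0000 = 96.0000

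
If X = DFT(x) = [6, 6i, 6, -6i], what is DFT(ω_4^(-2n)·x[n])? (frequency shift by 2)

Modulation property: DFT(ω_4^(-2n)·x[n]) = X[(k-2) mod 4], so circularly shift X by 2 positions.

X[k-2] = [6, -6i, 6, 6i]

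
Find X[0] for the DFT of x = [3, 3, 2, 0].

X[0] = Σ(n=0 to 3) x[n] · ω_4^0 = Σ x[n]
= (3) + (3) + (2) + (0)

X[0] = 8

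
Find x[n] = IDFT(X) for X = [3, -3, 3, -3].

x[n] = (1/4) Σ(k=0 to 3) X[k] · e^(2πikn/4)

Computing each x[n]:
x[0] = 0
x[1] = 0
x[2] = 3
x[3] = 0

x = [0, 0, 3, 0]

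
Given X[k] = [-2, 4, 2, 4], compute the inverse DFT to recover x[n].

x[n] = (1/4) Σ(k=0 to 3) X[k] · e^(2πikn/4)

Computing each x[n]:
x[0] = 2
x[1] = -1
x[2] = -2
x[3] = -1

x = [2, -1, -2, -1]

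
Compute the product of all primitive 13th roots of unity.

The primitive 13th roots of unity are ω_13^k for k coprime to 13: k ∈ {1, 2, 3, 4, 5, 6, 7, 8, 9, 10, 11, 12}
Their product equals the constant term of the cyclotomic polynomial Φ_13(x) up to sign.
For n ≥ 3, the product of all primitive nth roots of unity is 1. (For n=1 it is 1; for n=2 it is -1.)

1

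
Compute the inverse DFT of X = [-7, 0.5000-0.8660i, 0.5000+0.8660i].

x[n] = (1/3) Σ(k=0 to 2) X[k] · e^(2πikn/3)

Computing each x[n]:
x[0] = -2
x[1] = -2
x[2] = -3

x = [-2, -2, -3]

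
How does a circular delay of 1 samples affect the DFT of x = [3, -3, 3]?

Time shift by 1: X_shifted[k] = ω_3^(1k) · X[k]
Shifted x = [3, 3, -3]

DFT(x[n-1]) = [3, 3.0000-5.1962i, 3.0000+5.1962i]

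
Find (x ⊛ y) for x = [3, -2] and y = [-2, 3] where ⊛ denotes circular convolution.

(x ⊛ y)[n] = Σ(m=0 to 1) x[m] · y[(n-m) mod 2]

Computing each output sample:
(x ⊛ y)[0] = -12
(x ⊛ y)[1] = 13

x ⊛ y = [-12, 13]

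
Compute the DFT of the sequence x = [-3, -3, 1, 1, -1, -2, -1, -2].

X[k] = Σ(n=0 to 7) x[n] · ω_8^(nk)
where ω_8 = e^(-2πi/8)

Computing each X[k]:
X[0] = -10
X[1] = -4.8284-3.4142i
X[2] = -4+4i
X[3] = 0.8284+0.5858i
X[4] = 2
X[5] = 0.8284-0.5858i
X[6] = -4-4i
X[7] = -4.8284+3.4142i

X = [-10, -4.8284-3.4142i, -4+4i, 0.8284+0.5858i, 2, 0.8284-0.5858i, -4-4i, -4.8284+3.4142i]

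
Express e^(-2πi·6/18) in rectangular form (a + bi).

ω_18^6 = e^(-2πi·6/18)
= cos(-2π·6/18) + i·sin(-2π·6/18)
= cos(-12π/18) + i·sin(-12π/18)

ω_18^6 = cos(-12π/18) + i·sin(-12π/18) = -0.5000-0.8660i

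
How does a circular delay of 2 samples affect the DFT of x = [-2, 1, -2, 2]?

Time shift by 2: X_shifted[k] = ω_4^(2k) · X[k]
Shifted x = [-2, 2, -2, 1]

DFT(x[n-2]) = [-1, -1i, -7, 1i]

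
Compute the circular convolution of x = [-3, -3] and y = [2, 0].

(x ⊛ y)[n] = Σ(m=0 to 1) x[m] · y[(n-m) mod 2]

Computing each output sample:
(x ⊛ y)[0] = -6
(x ⊛ y)[1] = -6

x ⊛ y = [-6, -6]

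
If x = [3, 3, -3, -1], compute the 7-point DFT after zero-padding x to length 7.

Original 4-point DFT: [2, 6-4i, -2, 6+4i]
Zero-padded 7-point DFT provides frequency interpolation.

DFT_7([x, 0, ...]) = [2, 6.4390+1.0132i, 4.4119-5.0083i, -1.3509-2.6722i, -1.3509+2.6722i, 4.4119+5.0083i, 6.4390-1.0132i]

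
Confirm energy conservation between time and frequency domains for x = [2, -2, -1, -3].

Time domain:
Σ|x[n]|² = |2|² + |-2|² + |-1|² + |-3|² = 18.0000

Frequency domain:
(1/4)Σ|X[k]|² = (1/4)(|-4|² + |3-1i|² + |6|² + |3+1i|²) = (1/4)·72.0000 = 18.0000

Both sides agree, confirming Parseval's theorem.

Σ|x[n]|² = (1/N)Σ|X[k]|² = 18.0000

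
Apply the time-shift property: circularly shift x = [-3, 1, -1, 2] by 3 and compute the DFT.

Time shift by 3: X_shifted[k] = ω_4^(3k) · X[k]
Shifted x = [1, -1, 2, -3]

DFT(x[n-3]) = [-1, -1-2i, 7, -1+2i]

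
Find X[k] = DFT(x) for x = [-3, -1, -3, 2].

X[k] = Σ(n=0 to 3) x[n] · ω_4^(nk)
where ω_4 = e^(-2πi/4)

Computing each X[k]:
X[0] = -5
X[1] = 3i
X[2] = -7
X[3] = -3i

X = [-5, 3i, -7, -3i]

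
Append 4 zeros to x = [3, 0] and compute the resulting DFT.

Original 2-point DFT: [3, 3]
Zero-padded 6-point DFT provides frequency interpolation.

DFT_6([x, 0, ...]) = [3, 3, 3, 3, 3, 3]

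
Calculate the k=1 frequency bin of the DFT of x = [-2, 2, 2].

X[1] = Σ(n=0 to 2) x[n] · ω_3^(1n) where ω_3 = e^(-2πi/3)
= (-2)·ω_3^0 + (2)·ω_3^1 + (2)·ω_3^2

X[1] = -4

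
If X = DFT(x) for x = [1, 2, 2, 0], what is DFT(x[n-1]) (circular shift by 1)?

Time shift by 1: X_shifted[k] = ω_4^(1k) · X[k]
Shifted x = [0, 1, 2, 2]

DFT(x[n-1]) = [5, -2+1i, -1, -2-1i]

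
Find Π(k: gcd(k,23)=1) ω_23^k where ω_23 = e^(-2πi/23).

The primitive 23rd roots of unity are ω_23^k for k coprime to 23: k ∈ {1, 2, 3, 4, 5, 6, 7, 8, 9, 10, 11, 12, 13, 14, 15, 16, 17, 18, 19, 20, 21, 22}
Their product equals the constant term of the cyclotomic polynomial Φ_23(x) up to sign.
For n ≥ 3, the product of all primitive nth roots of unity is 1. (For n=1 it is 1; for n=2 it is -1.)

1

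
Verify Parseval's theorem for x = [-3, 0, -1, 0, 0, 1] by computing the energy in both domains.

Time domain:
Σ|x[n]|² = |-3|² + |0|² + |-1|² + |0|² + |0|² + |1|² = 11.0000

Frequency domain:
(1/6)Σ|X[k]|² = (1/6)(|-3|² + |-2.0000+1.7321i|² + |-3|² + |-5|² + |-3|² + |-2.0000-1.7321i|²) = (1/6)·66.0000 = 11.0000

Both sides agree, confirming Parseval's theorem.

Σ|x[n]|² = (1/N)Σ|X[k]|² = 11.0000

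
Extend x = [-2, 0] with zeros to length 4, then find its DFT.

Original 2-point DFT: [-2, -2]
Zero-padded 4-point DFT provides frequency interpolation.

DFT_4([x, 0, ...]) = [-2, -2, -2, -2]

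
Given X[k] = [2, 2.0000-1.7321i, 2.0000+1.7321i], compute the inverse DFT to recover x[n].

x[n] = (1/3) Σ(k=0 to 2) X[k] · e^(2πikn/3)

Computing each x[n]:
x[0] = 2
x[1] = 1
x[2] = -1

x = [2, 1, -1]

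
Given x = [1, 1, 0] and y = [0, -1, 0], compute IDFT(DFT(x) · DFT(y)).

(x ⊛ y)[n] = Σ(m=0 to 2) x[m] · y[(n-m) mod 3]

Computing each output sample:
(x ⊛ y)[0] = 0
(x ⊛ y)[1] = -1
(x ⊛ y)[2] = -1

x ⊛ y = [0, -1, -1]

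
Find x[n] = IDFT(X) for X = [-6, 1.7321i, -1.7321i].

x[n] = (1/3) Σ(k=0 to 2) X[k] · e^(2πikn/3)

Computing each x[n]:
x[0] = -2
x[1] = -3
x[2] = -1

x = [-2, -3, -1]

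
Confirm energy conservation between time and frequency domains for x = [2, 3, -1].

Time domain:
Σ|x[n]|² = |2|² + |3|² + |-1|² = 14.0000

Frequency domain:
(1/3)Σ|X[k]|² = (1/3)(|4|² + |1.0000-3.4641i|² + |1.0000+3.4641i|²) = (1/3)·42.0000 = 14.0000

Both sides agree, confirming Parseval's theorem.

Σ|x[n]|² = (1/N)Σ|X[k]|² = 14.0000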